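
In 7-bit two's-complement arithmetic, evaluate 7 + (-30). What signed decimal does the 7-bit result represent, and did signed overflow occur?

7 → 0000111
-30 → 1100010
  0000111
+ 1100010
= 1101001
Result 1101001: MSB = 1 → 105 − 128 = -23.
Addends have opposite signs, so signed overflow cannot occur.

-23; no overflow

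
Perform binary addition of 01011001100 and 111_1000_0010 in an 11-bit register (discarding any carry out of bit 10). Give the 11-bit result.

01001001110

  01011001100
+ 11110000010
= 01001001110  (discard carry-out 1)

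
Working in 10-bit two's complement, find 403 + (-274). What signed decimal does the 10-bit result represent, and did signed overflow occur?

129; no overflow

403 → 0110010011
-274 → 1011101110
  0110010011
+ 1011101110
= 0010000001  (discard carry-out 1)
Result 0010000001: MSB = 0 → value 129.
Addends have opposite signs, so signed overflow cannot occur.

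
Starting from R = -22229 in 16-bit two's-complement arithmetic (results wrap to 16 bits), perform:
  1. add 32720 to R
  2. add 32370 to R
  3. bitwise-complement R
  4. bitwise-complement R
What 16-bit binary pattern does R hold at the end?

1010011101101101

Start: R = -22229 = 1010100100101011.
R = -22229 + 32720 = 10491 = 0010100011111011
R = 10491 + 32370 = 42861; wraps to -22675 = 1010011101101101
R = NOT 1010011101101101 = 0101100010010010 = 22674
R = NOT 0101100010010010 = 1010011101101101 = -22675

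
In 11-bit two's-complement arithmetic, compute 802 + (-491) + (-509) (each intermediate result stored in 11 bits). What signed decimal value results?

-198

802 + (-491) = 311 (00100110111)
311 + (-509) = -198 (11100111010)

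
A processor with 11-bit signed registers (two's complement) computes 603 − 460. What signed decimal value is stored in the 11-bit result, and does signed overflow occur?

603 → 01001011011
460 → 00111001100
Subtract via negate-and-add: invert 00111001100 + 1 = 11000110100 (i.e. -460).
  01001011011
+ 11000110100
= 00010001111  (discard carry-out 1)
Result 00010001111: MSB = 0 → value 143.
Addends (after negating the subtrahend) have opposite signs, so signed overflow cannot occur.

143; no overflow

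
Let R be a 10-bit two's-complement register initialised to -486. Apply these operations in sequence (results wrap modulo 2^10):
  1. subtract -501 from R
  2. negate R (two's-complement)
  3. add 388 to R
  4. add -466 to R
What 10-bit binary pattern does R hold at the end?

Start: R = -486 = 1000011010.
R = -486 − (-501) = 15 = 0000001111
R = −(15) = -15 = 1111110001
R = -15 + 388 = 373 = 0101110101
R = 373 + (-466) = -93 = 1110100011

1110100011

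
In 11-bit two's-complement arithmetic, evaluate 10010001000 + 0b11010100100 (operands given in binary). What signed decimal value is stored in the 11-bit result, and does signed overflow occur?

812; overflow

10010001000 = -888 (signed)
0b11010100100 → 11010100100 = -348 (signed)
  10010001000
+ 11010100100
= 01100101100  (discard carry-out 1)
Result 01100101100: MSB = 0 → value 812.
Both addends are negative but the stored result is non-negative: signed overflow. The true value -888 + (-348) = -1236 lies outside [-1024, 1023].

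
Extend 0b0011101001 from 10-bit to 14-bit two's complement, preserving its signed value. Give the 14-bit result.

00000011101001

MSB of 0011101001 is 0; replicate it into the new high bits.
0000|0011101001 → 00000011101001 (still 233).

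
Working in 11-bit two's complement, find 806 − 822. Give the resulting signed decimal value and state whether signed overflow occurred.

806 → 01100100110
822 → 01100110110
Subtract via negate-and-add: invert 01100110110 + 1 = 10011001010 (i.e. -822).
  01100100110
+ 10011001010
= 11111110000
Result 11111110000: MSB = 1 → 2032 − 2048 = -16.
Addends (after negating the subtrahend) have opposite signs, so signed overflow cannot occur.

-16; no overflow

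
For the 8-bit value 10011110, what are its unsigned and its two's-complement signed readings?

unsigned = 158, signed = -98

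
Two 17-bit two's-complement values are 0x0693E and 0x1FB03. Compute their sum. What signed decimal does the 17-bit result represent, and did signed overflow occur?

25665; no overflow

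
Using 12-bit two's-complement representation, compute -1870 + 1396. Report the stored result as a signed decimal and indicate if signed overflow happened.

-474; no overflow

-1870 → 100010110010
1396 → 010101110100
  100010110010
+ 010101110100
= 111000100110
Result 111000100110: MSB = 1 → 3622 − 4096 = -474.
Addends have opposite signs, so signed overflow cannot occur.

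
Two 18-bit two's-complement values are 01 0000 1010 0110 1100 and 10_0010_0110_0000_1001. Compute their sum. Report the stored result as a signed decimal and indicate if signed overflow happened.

-53131; no overflow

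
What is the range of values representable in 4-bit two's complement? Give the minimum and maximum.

min = -8, max = 7

Minimum: −2^3 = -8.
Maximum: 2^3 − 1 = 7.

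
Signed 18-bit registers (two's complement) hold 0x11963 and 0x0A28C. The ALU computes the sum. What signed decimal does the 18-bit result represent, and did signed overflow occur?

113647; no overflow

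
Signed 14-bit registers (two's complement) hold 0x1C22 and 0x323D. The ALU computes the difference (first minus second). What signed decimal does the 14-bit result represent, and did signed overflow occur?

-5659; overflow

0x1C22 = 01110000100010 = 7202 (signed)
0x323D = 11001000111101 = -3523 (signed)
Subtract via negate-and-add: invert 11001000111101 + 1 = 00110111000011 (i.e. 3523).
  01110000100010
+ 00110111000011
= 10100111100101
Result 10100111100101: MSB = 1 → 10725 − 16384 = -5659.
Both addends (after negating the subtrahend) are non-negative but the stored result is negative: signed overflow. The true value 7202 − (-3523) = 10725 lies outside [-8192, 8191].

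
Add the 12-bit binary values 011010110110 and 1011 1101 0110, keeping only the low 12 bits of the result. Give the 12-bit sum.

001010001100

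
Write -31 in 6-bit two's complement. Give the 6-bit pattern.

|-31| = 31 = 011111 in 6 bits.
Invert the bits: 100000. Add 1: 100001.
Check: 100001 reads as 33 − 64 = -31.

100001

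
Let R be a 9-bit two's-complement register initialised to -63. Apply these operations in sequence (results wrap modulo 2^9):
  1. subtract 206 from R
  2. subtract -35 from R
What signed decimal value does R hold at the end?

-234

Start: R = -63 = 111000001.
R = -63 − 206 = -269; wraps to 243 = 011110011
R = 243 − (-35) = 278; wraps to -234 = 100010110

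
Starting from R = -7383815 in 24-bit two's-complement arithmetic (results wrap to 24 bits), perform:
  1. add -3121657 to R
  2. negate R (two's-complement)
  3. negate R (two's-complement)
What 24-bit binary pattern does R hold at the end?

010111111011001100000000

Start: R = -7383815 = 100011110101010011111001.
R = -7383815 + (-3121657) = -10505472; wraps to 6271744 = 010111111011001100000000
R = −(6271744) = -6271744 = 101000000100110100000000
R = −(-6271744) = 6271744 = 010111111011001100000000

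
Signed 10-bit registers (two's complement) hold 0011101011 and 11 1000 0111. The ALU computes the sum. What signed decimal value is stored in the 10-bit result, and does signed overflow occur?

114; no overflow

0011101011 = 235 (signed)
11 1000 0111 → 1110000111 = -121 (signed)
  0011101011
+ 1110000111
= 0001110010  (discard carry-out 1)
Result 0001110010: MSB = 0 → value 114.
Addends have opposite signs, so signed overflow cannot occur.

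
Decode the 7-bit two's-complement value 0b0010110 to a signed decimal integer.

22

MSB is 0, so the value is non-negative: 0010110 = 22.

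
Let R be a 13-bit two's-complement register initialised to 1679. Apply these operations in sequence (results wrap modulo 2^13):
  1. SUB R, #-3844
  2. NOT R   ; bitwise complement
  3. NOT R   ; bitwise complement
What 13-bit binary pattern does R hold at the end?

Start: R = 1679 = 0011010001111.
R = 1679 − (-3844) = 5523; wraps to -2669 = 1010110010011
R = NOT 1010110010011 = 0101001101100 = 2668
R = NOT 0101001101100 = 1010110010011 = -2669

1010110010011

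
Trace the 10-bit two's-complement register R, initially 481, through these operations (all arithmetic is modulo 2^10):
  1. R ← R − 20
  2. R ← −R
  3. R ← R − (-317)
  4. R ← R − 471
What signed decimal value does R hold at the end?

409

Start: R = 481 = 0111100001.
R = 481 − 20 = 461 = 0111001101
R = −(461) = -461 = 1000110011
R = -461 − (-317) = -144 = 1101110000
R = -144 − 471 = -615; wraps to 409 = 0110011001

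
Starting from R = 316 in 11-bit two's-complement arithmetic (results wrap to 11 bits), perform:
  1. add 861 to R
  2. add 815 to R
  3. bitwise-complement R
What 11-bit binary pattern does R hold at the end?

00000110111

Start: R = 316 = 00100111100.
R = 316 + 861 = 1177; wraps to -871 = 10010011001
R = -871 + 815 = -56 = 11111001000
R = NOT 11111001000 = 00000110111 = 55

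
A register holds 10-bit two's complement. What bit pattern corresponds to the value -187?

1101000101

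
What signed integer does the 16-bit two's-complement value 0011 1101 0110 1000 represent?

15720

MSB is 0, so the value is non-negative: 0011110101101000 = 15720.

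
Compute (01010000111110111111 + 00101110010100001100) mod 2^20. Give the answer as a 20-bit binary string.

01111111010011001011

  01010000111110111111
+ 00101110010100001100
= 01111111010011001011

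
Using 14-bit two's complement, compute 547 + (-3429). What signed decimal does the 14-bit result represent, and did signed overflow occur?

-2882; no overflow

547 → 00001000100011
-3429 → 11001010011011
  00001000100011
+ 11001010011011
= 11010010111110
Result 11010010111110: MSB = 1 → 13502 − 16384 = -2882.
Addends have opposite signs, so signed overflow cannot occur.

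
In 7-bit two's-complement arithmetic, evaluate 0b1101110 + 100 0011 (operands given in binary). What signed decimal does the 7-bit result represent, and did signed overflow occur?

0b1101110 → 1101110 = -18 (signed)
100 0011 → 1000011 = -61 (signed)
  1101110
+ 1000011
= 0110001  (discard carry-out 1)
Result 0110001: MSB = 0 → value 49.
Both addends are negative but the stored result is non-negative: signed overflow. The true value -18 + (-61) = -79 lies outside [-64, 63].

49; overflow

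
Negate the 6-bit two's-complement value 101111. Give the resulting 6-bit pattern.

010001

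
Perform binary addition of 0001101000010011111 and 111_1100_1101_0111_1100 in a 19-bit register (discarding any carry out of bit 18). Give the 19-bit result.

  0001101000010011111
+ 1111100110101111100
= 0001001111000011011  (discard carry-out 1)

0001001111000011011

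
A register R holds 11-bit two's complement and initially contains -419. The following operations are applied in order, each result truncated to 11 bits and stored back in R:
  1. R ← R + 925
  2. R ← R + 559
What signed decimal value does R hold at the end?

Start: R = -419 = 11001011101.
R = -419 + 925 = 506 = 00111111010
R = 506 + 559 = 1065; wraps to -983 = 10000101001

-983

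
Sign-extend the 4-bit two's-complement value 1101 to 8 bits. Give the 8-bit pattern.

MSB of 1101 is 1; replicate it into the new high bits.
1111|1101 → 11111101 (still -3).

11111101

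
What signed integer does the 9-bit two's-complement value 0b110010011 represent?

-109

MSB is 1, so the value is negative.
Unsigned reading: 403. Subtract 2^9 = 512: 403 − 512 = -109.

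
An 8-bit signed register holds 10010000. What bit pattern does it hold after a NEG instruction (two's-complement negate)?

Invert: 01101111. Add 1: 01110000.
Check: 10010000 = -112, 01110000 = 112.

01110000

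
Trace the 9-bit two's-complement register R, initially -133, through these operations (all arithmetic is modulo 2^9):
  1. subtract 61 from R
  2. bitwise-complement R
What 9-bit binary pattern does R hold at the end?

Start: R = -133 = 101111011.
R = -133 − 61 = -194 = 100111110
R = NOT 100111110 = 011000001 = 193

011000001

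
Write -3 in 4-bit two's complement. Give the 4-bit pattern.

1101

|-3| = 3 = 0011 in 4 bits.
Invert the bits: 1100. Add 1: 1101.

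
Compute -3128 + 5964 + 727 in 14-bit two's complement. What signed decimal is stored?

-3128 + 5964 = 2836 (00101100010100)
2836 + 727 = 3563 (00110111101011)

3563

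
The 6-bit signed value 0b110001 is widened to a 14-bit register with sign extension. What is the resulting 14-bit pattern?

11111111110001

MSB of 110001 is 1; replicate it into the new high bits.
11111111|110001 → 11111111110001 (still -15).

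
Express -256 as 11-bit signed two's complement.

|-256| = 256 = 00100000000 in 11 bits.
Invert the bits: 11011111111. Add 1: 11100000000.
Check: 11100000000 reads as 1792 − 2048 = -256.

11100000000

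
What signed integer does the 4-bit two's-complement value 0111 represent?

7

MSB is 0, so the value is non-negative: 0111 = 7.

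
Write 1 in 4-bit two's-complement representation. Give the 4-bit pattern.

1 is non-negative, so write it directly in 4 bits: 0001.

0001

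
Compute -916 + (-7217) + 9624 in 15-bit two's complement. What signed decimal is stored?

-916 + (-7217) = -8133 (110000000111011)
-8133 + 9624 = 1491 (000010111010011)

1491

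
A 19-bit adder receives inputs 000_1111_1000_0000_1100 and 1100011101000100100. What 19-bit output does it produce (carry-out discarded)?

1110011001000110000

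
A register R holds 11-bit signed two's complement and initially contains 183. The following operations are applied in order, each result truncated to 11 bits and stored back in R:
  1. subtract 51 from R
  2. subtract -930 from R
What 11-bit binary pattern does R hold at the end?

10000100110

Start: R = 183 = 00010110111.
R = 183 − 51 = 132 = 00010000100
R = 132 − (-930) = 1062; wraps to -986 = 10000100110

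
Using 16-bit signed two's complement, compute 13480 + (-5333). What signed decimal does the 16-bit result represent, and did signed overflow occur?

13480 → 0011010010101000
-5333 → 1110101100101011
  0011010010101000
+ 1110101100101011
= 0001111111010011  (discard carry-out 1)
Result 0001111111010011: MSB = 0 → value 8147.
Addends have opposite signs, so signed overflow cannot occur.

8147; no overflow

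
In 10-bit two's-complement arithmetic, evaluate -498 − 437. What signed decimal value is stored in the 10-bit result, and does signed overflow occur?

-498 → 1000001110
437 → 0110110101
Subtract via negate-and-add: invert 0110110101 + 1 = 1001001011 (i.e. -437).
  1000001110
+ 1001001011
= 0001011001  (discard carry-out 1)
Result 0001011001: MSB = 0 → value 89.
Both addends (after negating the subtrahend) are negative but the stored result is non-negative: signed overflow. The true value -498 − 437 = -935 lies outside [-512, 511].

89; overflow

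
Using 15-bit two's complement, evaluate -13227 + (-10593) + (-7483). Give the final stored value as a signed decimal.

-13227 + (-10593) = -23820 → wraps to 8948 (010001011110100)
8948 + (-7483) = 1465 (000010110111001)

1465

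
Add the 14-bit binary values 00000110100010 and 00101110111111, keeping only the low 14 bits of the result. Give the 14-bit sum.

  00000110100010
+ 00101110111111
= 00110101100001

00110101100001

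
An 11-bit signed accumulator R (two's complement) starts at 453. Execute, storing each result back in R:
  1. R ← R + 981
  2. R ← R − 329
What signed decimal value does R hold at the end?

Start: R = 453 = 00111000101.
R = 453 + 981 = 1434; wraps to -614 = 10110011010
R = -614 − 329 = -943 = 10001010001

-943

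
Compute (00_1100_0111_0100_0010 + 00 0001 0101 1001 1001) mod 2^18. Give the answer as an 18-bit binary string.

  001100011101000010
+ 000001010110011001
= 001101110011011011

001101110011011011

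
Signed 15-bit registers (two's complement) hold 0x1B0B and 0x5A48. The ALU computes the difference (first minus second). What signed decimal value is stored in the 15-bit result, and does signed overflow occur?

-16189; overflow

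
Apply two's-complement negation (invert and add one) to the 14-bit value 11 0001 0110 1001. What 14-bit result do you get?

00111010010111

Invert: 00111010010110. Add 1: 00111010010111.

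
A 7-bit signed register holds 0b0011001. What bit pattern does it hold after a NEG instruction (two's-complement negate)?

1100111

Invert: 1100110. Add 1: 1100111.
Check: 0011001 = 25, 1100111 = -25.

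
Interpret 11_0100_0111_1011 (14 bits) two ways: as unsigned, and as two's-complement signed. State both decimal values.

unsigned = 13435, signed = -2949

Unsigned: 11010001111011 = 13435.
Signed: MSB=1 → 13435 − 16384 = -2949.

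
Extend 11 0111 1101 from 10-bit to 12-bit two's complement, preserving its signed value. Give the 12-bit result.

111101111101

MSB of 1101111101 is 1; replicate it into the new high bits.
11|1101111101 → 111101111101 (still -131).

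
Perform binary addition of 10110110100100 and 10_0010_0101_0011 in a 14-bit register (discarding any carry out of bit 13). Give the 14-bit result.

  10110110100100
+ 10001001010011
= 00111111110111  (discard carry-out 1)

00111111110111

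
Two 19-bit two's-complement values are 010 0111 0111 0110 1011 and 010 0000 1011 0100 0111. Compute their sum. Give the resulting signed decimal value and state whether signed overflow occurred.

010 0111 0111 0110 1011 → 0100111011101101011 = 161643 (signed)
010 0000 1011 0100 0111 → 0100000101101000111 = 133959 (signed)
  0100111011101101011
+ 0100000101101000111
= 1001000001010110010
Result 1001000001010110010: MSB = 1 → 295602 − 524288 = -228686.
Both addends are non-negative but the stored result is negative: signed overflow. The true value 161643 + 133959 = 295602 lies outside [-262144, 262143].

-228686; overflow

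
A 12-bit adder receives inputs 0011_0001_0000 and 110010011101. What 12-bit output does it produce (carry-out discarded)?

  001100010000
+ 110010011101
= 111110101101

111110101101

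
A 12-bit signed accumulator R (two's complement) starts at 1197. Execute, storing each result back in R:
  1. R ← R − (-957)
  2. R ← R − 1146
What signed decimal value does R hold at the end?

1008

Start: R = 1197 = 010010101101.
R = 1197 − (-957) = 2154; wraps to -1942 = 100001101010
R = -1942 − 1146 = -3088; wraps to 1008 = 001111110000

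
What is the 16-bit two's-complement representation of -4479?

|-4479| = 4479 = 0001000101111111 in 16 bits.
Invert the bits: 1110111010000000. Add 1: 1110111010000001.

1110111010000001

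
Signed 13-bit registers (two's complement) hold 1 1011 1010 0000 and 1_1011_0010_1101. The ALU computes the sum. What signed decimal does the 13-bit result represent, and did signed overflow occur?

1 1011 1010 0000 → 1101110100000 = -1120 (signed)
1_1011_0010_1101 → 1101100101101 = -1235 (signed)
  1101110100000
+ 1101100101101
= 1011011001101  (discard carry-out 1)
Result 1011011001101: MSB = 1 → 5837 − 8192 = -2355.
Both addends are negative and so is the stored result: no signed overflow.

-2355; no overflow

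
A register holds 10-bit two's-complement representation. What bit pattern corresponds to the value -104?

|-104| = 104 = 0001101000 in 10 bits.
Invert the bits: 1110010111. Add 1: 1110011000.

1110011000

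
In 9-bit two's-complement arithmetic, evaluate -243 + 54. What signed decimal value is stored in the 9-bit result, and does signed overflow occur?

-189; no overflow

-243 → 100001101
54 → 000110110
  100001101
+ 000110110
= 101000011
Result 101000011: MSB = 1 → 323 − 512 = -189.
Addends have opposite signs, so signed overflow cannot occur.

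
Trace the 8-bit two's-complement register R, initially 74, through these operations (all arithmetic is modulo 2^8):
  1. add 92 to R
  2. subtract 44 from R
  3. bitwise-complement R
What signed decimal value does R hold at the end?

-123

Start: R = 74 = 01001010.
R = 74 + 92 = 166; wraps to -90 = 10100110
R = -90 − 44 = -134; wraps to 122 = 01111010
R = NOT 01111010 = 10000101 = -123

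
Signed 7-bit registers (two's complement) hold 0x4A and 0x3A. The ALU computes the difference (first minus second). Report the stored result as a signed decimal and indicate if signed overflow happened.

16; overflow

0x4A = 1001010 = -54 (signed)
0x3A = 0111010 = 58 (signed)
Subtract via negate-and-add: invert 0111010 + 1 = 1000110 (i.e. -58).
  1001010
+ 1000110
= 0010000  (discard carry-out 1)
Result 0010000: MSB = 0 → value 16.
Both addends (after negating the subtrahend) are negative but the stored result is non-negative: signed overflow. The true value -54 − 58 = -112 lies outside [-64, 63].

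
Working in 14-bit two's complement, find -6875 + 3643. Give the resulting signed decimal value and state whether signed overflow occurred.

-3232; no overflow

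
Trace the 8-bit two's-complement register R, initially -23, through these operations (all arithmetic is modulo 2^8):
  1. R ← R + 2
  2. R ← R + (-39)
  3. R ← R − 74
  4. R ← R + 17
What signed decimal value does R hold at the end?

-117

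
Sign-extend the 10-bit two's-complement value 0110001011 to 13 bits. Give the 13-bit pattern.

MSB of 0110001011 is 0; replicate it into the new high bits.
000|0110001011 → 0000110001011 (still 395).

0000110001011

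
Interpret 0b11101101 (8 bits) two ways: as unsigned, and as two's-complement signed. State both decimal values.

Unsigned: 11101101 = 237.
Signed: MSB=1 → 237 − 256 = -19.

unsigned = 237, signed = -19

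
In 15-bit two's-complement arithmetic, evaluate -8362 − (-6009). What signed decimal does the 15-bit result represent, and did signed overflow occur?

-2353; no overflow

-8362 → 101111101010110
-6009 → 110100010000111
Subtract via negate-and-add: invert 110100010000111 + 1 = 001011101111001 (i.e. 6009).
  101111101010110
+ 001011101111001
= 111011011001111
Result 111011011001111: MSB = 1 → 30415 − 32768 = -2353.
Addends (after negating the subtrahend) have opposite signs, so signed overflow cannot occur.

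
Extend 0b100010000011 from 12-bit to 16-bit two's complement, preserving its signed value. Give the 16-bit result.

1111100010000011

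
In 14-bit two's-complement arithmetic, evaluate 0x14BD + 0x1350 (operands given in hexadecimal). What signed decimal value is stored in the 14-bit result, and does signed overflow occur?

0x14BD = 01010010111101 = 5309 (signed)
0x1350 = 01001101010000 = 4944 (signed)
  01010010111101
+ 01001101010000
= 10100000001101
Result 10100000001101: MSB = 1 → 10253 − 16384 = -6131.
Both addends are non-negative but the stored result is negative: signed overflow. The true value 5309 + 4944 = 10253 lies outside [-8192, 8191].

-6131; overflow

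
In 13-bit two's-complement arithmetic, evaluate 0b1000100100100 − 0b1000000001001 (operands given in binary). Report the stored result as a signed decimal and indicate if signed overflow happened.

283; no overflow

0b1000100100100 → 1000100100100 = -3804 (signed)
0b1000000001001 → 1000000001001 = -4087 (signed)
Subtract via negate-and-add: invert 1000000001001 + 1 = 0111111110111 (i.e. 4087).
  1000100100100
+ 0111111110111
= 0000100011011  (discard carry-out 1)
Result 0000100011011: MSB = 0 → value 283.
Addends (after negating the subtrahend) have opposite signs, so signed overflow cannot occur.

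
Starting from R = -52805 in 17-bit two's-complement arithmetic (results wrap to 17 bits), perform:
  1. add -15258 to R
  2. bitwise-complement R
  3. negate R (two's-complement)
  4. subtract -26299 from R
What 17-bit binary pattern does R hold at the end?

10101110011011101

Start: R = -52805 = 10011000110111011.
R = -52805 + (-15258) = -68063; wraps to 63009 = 01111011000100001
R = NOT 01111011000100001 = 10000100111011110 = -63010
R = −(-63010) = 63010 = 01111011000100010
R = 63010 − (-26299) = 89309; wraps to -41763 = 10101110011011101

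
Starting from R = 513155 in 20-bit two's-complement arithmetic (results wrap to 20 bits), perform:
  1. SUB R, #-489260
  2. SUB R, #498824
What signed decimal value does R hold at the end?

Start: R = 513155 = 01111101010010000011.
R = 513155 − (-489260) = 1002415; wraps to -46161 = 11110100101110101111
R = -46161 − 498824 = -544985; wraps to 503591 = 01111010111100100111

503591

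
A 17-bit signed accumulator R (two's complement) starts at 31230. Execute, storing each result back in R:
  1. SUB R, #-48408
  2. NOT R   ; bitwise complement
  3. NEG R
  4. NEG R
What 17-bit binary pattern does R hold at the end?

Start: R = 31230 = 00111100111111110.
R = 31230 − (-48408) = 79638; wraps to -51434 = 10011011100010110
R = NOT 10011011100010110 = 01100100011101001 = 51433
R = −(51433) = -51433 = 10011011100010111
R = −(-51433) = 51433 = 01100100011101001

01100100011101001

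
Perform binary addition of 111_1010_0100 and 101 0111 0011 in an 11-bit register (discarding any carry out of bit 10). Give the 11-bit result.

10100010111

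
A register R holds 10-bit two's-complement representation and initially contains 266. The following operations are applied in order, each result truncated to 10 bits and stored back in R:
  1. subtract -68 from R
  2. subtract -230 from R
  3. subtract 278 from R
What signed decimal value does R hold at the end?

Start: R = 266 = 0100001010.
R = 266 − (-68) = 334 = 0101001110
R = 334 − (-230) = 564; wraps to -460 = 1000110100
R = -460 − 278 = -738; wraps to 286 = 0100011110

286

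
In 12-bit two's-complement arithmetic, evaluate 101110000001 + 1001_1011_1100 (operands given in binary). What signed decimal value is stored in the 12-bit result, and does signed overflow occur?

1341; overflow

101110000001 = -1151 (signed)
1001_1011_1100 → 100110111100 = -1604 (signed)
  101110000001
+ 100110111100
= 010100111101  (discard carry-out 1)
Result 010100111101: MSB = 0 → value 1341.
Both addends are negative but the stored result is non-negative: signed overflow. The true value -1151 + (-1604) = -2755 lies outside [-2048, 2047].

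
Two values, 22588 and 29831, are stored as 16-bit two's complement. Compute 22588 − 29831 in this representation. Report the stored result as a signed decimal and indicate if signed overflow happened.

-7243; no overflow

22588 → 0101100000111100
29831 → 0111010010000111
Subtract via negate-and-add: invert 0111010010000111 + 1 = 1000101101111001 (i.e. -29831).
  0101100000111100
+ 1000101101111001
= 1110001110110101
Result 1110001110110101: MSB = 1 → 58293 − 65536 = -7243.
Addends (after negating the subtrahend) have opposite signs, so signed overflow cannot occur.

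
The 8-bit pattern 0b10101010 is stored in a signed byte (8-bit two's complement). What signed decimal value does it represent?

MSB is 1, so the value is negative.
Unsigned reading: 170. Subtract 2^8 = 256: 170 − 256 = -86.

-86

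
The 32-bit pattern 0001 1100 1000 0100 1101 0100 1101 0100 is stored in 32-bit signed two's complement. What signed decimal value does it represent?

MSB is 0, so the value is non-negative: 00011100100001001101010011010100 = 478467284.

478467284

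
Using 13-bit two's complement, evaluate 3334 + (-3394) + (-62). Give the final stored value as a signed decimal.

-122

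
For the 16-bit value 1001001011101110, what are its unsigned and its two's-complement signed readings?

unsigned = 37614, signed = -27922

Unsigned: 1001001011101110 = 37614.
Signed: MSB=1 → 37614 − 65536 = -27922.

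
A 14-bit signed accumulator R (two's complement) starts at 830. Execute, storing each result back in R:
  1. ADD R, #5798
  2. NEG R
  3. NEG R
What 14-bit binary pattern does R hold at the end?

Start: R = 830 = 00001100111110.
R = 830 + 5798 = 6628 = 01100111100100
R = −(6628) = -6628 = 10011000011100
R = −(-6628) = 6628 = 01100111100100

01100111100100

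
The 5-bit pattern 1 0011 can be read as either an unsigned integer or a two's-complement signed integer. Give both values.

unsigned = 19, signed = -13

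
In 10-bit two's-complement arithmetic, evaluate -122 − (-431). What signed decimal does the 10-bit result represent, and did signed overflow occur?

-122 → 1110000110
-431 → 1001010001
Subtract via negate-and-add: invert 1001010001 + 1 = 0110101111 (i.e. 431).
  1110000110
+ 0110101111
= 0100110101  (discard carry-out 1)
Result 0100110101: MSB = 0 → value 309.
Addends (after negating the subtrahend) have opposite signs, so signed overflow cannot occur.

309; no overflow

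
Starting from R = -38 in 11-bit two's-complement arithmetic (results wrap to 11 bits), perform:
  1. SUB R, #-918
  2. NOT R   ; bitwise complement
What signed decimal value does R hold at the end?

Start: R = -38 = 11111011010.
R = -38 − (-918) = 880 = 01101110000
R = NOT 01101110000 = 10010001111 = -881

-881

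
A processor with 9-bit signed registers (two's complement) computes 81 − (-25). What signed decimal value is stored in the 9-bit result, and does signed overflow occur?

106; no overflow

81 → 001010001
-25 → 111100111
Subtract via negate-and-add: invert 111100111 + 1 = 000011001 (i.e. 25).
  001010001
+ 000011001
= 001101010
Result 001101010: MSB = 0 → value 106.
Both addends (after negating the subtrahend) are non-negative and so is the stored result: no signed overflow.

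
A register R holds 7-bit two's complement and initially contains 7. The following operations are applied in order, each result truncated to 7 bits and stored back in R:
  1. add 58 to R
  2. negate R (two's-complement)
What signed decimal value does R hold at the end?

63

Start: R = 7 = 0000111.
R = 7 + 58 = 65; wraps to -63 = 1000001
R = −(-63) = 63 = 0111111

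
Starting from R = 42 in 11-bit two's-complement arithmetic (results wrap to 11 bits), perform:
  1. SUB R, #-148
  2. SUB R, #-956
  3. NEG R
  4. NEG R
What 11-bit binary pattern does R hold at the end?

10001111010

Start: R = 42 = 00000101010.
R = 42 − (-148) = 190 = 00010111110
R = 190 − (-956) = 1146; wraps to -902 = 10001111010
R = −(-902) = 902 = 01110000110
R = −(902) = -902 = 10001111010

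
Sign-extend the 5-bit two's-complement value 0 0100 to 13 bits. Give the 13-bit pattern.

0000000000100

MSB of 00100 is 0; replicate it into the new high bits.
00000000|00100 → 0000000000100 (still 4).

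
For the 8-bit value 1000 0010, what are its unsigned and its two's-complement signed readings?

unsigned = 130, signed = -126

Unsigned: 10000010 = 130.
Signed: MSB=1 → 130 − 256 = -126.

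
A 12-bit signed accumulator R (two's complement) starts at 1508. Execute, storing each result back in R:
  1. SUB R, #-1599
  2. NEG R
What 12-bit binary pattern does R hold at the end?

Start: R = 1508 = 010111100100.
R = 1508 − (-1599) = 3107; wraps to -989 = 110000100011
R = −(-989) = 989 = 001111011101

001111011101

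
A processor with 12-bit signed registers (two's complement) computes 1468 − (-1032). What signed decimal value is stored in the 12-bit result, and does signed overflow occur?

-1596; overflow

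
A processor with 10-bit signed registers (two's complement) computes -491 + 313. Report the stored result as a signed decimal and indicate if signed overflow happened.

-178; no overflow

-491 → 1000010101
313 → 0100111001
  1000010101
+ 0100111001
= 1101001110
Result 1101001110: MSB = 1 → 846 − 1024 = -178.
Addends have opposite signs, so signed overflow cannot occur.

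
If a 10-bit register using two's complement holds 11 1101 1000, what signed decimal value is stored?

MSB is 1, so the value is negative.
Invert: 0000100111. Add 1: 0000101000 = 40. So the value is −40.

-40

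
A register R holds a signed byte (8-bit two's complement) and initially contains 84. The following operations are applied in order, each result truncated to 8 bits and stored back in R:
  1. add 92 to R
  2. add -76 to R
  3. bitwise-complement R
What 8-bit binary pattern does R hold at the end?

10011011

Start: R = 84 = 01010100.
R = 84 + 92 = 176; wraps to -80 = 10110000
R = -80 + (-76) = -156; wraps to 100 = 01100100
R = NOT 01100100 = 10011011 = -101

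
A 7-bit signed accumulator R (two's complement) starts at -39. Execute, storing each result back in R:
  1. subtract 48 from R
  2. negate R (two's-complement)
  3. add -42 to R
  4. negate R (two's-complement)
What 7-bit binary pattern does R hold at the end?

Start: R = -39 = 1011001.
R = -39 − 48 = -87; wraps to 41 = 0101001
R = −(41) = -41 = 1010111
R = -41 + (-42) = -83; wraps to 45 = 0101101
R = −(45) = -45 = 1010011

1010011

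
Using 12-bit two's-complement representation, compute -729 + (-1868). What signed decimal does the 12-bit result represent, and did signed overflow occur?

-729 → 110100100111
-1868 → 100010110100
  110100100111
+ 100010110100
= 010111011011  (discard carry-out 1)
Result 010111011011: MSB = 0 → value 1499.
Both addends are negative but the stored result is non-negative: signed overflow. The true value -729 + (-1868) = -2597 lies outside [-2048, 2047].

1499; overflow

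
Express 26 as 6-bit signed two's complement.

011010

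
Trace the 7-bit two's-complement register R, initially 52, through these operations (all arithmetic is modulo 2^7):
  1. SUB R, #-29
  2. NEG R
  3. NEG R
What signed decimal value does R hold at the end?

Start: R = 52 = 0110100.
R = 52 − (-29) = 81; wraps to -47 = 1010001
R = −(-47) = 47 = 0101111
R = −(47) = -47 = 1010001

-47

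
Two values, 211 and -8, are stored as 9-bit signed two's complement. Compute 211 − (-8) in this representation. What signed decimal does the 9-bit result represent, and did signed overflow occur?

211 → 011010011
-8 → 111111000
Subtract via negate-and-add: invert 111111000 + 1 = 000001000 (i.e. 8).
  011010011
+ 000001000
= 011011011
Result 011011011: MSB = 0 → value 219.
Both addends (after negating the subtrahend) are non-negative and so is the stored result: no signed overflow.

219; no overflow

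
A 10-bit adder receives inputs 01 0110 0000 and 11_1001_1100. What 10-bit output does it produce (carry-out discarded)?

0011111100

  0101100000
+ 1110011100
= 0011111100  (discard carry-out 1)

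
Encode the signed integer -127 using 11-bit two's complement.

11110000001

|-127| = 127 = 00001111111 in 11 bits.
Invert the bits: 11110000000. Add 1: 11110000001.
Check: 11110000001 reads as 1921 − 2048 = -127.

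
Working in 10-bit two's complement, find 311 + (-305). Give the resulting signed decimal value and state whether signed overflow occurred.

6; no overflow

311 → 0100110111
-305 → 1011001111
  0100110111
+ 1011001111
= 0000000110  (discard carry-out 1)
Result 0000000110: MSB = 0 → value 6.
Addends have opposite signs, so signed overflow cannot occur.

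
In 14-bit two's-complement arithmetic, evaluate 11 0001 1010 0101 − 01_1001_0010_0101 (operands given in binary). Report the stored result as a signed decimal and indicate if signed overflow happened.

6272; overflow

11 0001 1010 0101 → 11000110100101 = -3675 (signed)
01_1001_0010_0101 → 01100100100101 = 6437 (signed)
Subtract via negate-and-add: invert 01100100100101 + 1 = 10011011011011 (i.e. -6437).
  11000110100101
+ 10011011011011
= 01100010000000  (discard carry-out 1)
Result 01100010000000: MSB = 0 → value 6272.
Both addends (after negating the subtrahend) are negative but the stored result is non-negative: signed overflow. The true value -3675 − 6437 = -10112 lies outside [-8192, 8191].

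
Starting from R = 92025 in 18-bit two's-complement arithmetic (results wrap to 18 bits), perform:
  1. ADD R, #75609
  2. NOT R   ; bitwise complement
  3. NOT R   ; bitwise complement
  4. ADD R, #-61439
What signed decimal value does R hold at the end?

Start: R = 92025 = 010110011101111001.
R = 92025 + 75609 = 167634; wraps to -94510 = 101000111011010010
R = NOT 101000111011010010 = 010111000100101101 = 94509
R = NOT 010111000100101101 = 101000111011010010 = -94510
R = -94510 + (-61439) = -155949; wraps to 106195 = 011001111011010011

106195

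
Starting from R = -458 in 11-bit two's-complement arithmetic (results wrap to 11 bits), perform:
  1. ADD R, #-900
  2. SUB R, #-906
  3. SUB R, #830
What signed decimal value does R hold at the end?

766

Start: R = -458 = 11000110110.
R = -458 + (-900) = -1358; wraps to 690 = 01010110010
R = 690 − (-906) = 1596; wraps to -452 = 11000111100
R = -452 − 830 = -1282; wraps to 766 = 01011111110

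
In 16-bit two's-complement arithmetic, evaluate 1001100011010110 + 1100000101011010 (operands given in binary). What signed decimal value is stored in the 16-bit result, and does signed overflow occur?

23088; overflow

1001100011010110 = -26410 (signed)
1100000101011010 = -16038 (signed)
  1001100011010110
+ 1100000101011010
= 0101101000110000  (discard carry-out 1)
Result 0101101000110000: MSB = 0 → value 23088.
Both addends are negative but the stored result is non-negative: signed overflow. The true value -26410 + (-16038) = -42448 lies outside [-32768, 32767].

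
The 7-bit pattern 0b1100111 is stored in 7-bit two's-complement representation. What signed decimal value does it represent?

-25

MSB is 1, so the value is negative.
Unsigned reading: 103. Subtract 2^7 = 128: 103 − 128 = -25.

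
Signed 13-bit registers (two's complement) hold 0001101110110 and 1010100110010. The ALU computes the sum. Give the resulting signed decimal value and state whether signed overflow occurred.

-1880; no overflow

0001101110110 = 886 (signed)
1010100110010 = -2766 (signed)
  0001101110110
+ 1010100110010
= 1100010101000
Result 1100010101000: MSB = 1 → 6312 − 8192 = -1880.
Addends have opposite signs, so signed overflow cannot occur.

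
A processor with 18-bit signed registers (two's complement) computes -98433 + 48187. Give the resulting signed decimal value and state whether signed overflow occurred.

-50246; no overflow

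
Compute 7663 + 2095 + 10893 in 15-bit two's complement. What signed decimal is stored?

7663 + 2095 = 9758 (010011000011110)
9758 + 10893 = 20651 → wraps to -12117 (101000010101011)

-12117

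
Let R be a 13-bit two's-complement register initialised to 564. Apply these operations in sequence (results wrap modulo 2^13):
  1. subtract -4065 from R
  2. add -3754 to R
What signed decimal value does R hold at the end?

875

Start: R = 564 = 0001000110100.
R = 564 − (-4065) = 4629; wraps to -3563 = 1001000010101
R = -3563 + (-3754) = -7317; wraps to 875 = 0001101101011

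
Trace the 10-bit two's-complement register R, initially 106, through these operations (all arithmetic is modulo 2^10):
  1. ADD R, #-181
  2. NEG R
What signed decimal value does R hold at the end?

Start: R = 106 = 0001101010.
R = 106 + (-181) = -75 = 1110110101
R = −(-75) = 75 = 0001001011

75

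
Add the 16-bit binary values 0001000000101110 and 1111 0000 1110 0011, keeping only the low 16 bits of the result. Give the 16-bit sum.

0000000100010001

  0001000000101110
+ 1111000011100011
= 0000000100010001  (discard carry-out 1)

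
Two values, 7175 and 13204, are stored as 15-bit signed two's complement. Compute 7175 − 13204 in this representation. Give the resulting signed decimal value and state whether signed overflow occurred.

-6029; no overflow

7175 → 001110000000111
13204 → 011001110010100
Subtract via negate-and-add: invert 011001110010100 + 1 = 100110001101100 (i.e. -13204).
  001110000000111
+ 100110001101100
= 110100001110011
Result 110100001110011: MSB = 1 → 26739 − 32768 = -6029.
Addends (after negating the subtrahend) have opposite signs, so signed overflow cannot occur.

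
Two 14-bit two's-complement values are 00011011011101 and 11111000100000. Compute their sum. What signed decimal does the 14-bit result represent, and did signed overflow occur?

1277; no overflow

00011011011101 = 1757 (signed)
11111000100000 = -480 (signed)
  00011011011101
+ 11111000100000
= 00010011111101  (discard carry-out 1)
Result 00010011111101: MSB = 0 → value 1277.
Addends have opposite signs, so signed overflow cannot occur.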